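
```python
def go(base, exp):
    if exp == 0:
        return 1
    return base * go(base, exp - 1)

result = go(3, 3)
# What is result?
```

go(3, 3) = 3 * 3 * 3 = 27

Answer: 27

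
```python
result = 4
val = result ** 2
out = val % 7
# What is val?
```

Trace:
`result = 4` → result = 4
`val = result ** 2` → val = 16
`out = val % 7` → out = 2
So val = 16

Answer: 16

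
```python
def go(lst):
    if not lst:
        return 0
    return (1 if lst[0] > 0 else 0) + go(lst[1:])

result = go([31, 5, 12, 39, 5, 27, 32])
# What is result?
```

Count of positive elements in [31, 5, 12, 39, 5, 27, 32] = 7

Answer: 7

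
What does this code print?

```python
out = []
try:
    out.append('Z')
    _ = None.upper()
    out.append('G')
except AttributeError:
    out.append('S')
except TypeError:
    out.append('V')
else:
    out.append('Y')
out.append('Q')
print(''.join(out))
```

Execution trace: 'Z' (try body) → 'S' (except AttributeError) → 'Q' (after the try/except). Output: ZSQ

Answer: ZSQ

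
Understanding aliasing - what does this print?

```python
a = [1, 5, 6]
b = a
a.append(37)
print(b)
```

Key concept: basic list aliasing.
Step by step:
`a = [1, 5, 6]` → a = [1, 5, 6]
`b = a` → b = [1, 5, 6] (same object as a)
`a.append(37)` → a = [1, 5, 6, 37] (same object as b); b = [1, 5, 6, 37] (same object as a)
`print(b)` → prints [1, 5, 6, 37]

Answer: [1, 5, 6, 37]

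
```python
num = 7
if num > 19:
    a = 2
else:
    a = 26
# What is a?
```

Trace:
`num = 7` → num = 7
`if num > 19: ...` → num > 19 is False, take else branch → a = 26
So a = 26

Answer: 26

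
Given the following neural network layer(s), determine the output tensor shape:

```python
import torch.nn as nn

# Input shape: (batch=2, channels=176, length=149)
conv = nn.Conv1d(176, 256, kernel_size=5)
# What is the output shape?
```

Input: (2, 176, 149) -> Output: (2, 256, 145)

Answer: (2, 256, 145)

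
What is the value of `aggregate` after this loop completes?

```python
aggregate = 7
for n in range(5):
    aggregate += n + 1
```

Start at 7, add 1 to 5 = 22
`aggregate` takes the values: 7 → 8 → 10 → 13 → 17 → 22

Answer: 22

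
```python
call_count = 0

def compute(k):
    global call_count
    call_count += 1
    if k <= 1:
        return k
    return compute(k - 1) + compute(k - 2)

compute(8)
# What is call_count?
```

Calls(k) = 1 + Calls(k-1) + Calls(k-2); Calls(0)=Calls(1)=1. For k=8 this gives 67.

Answer: 67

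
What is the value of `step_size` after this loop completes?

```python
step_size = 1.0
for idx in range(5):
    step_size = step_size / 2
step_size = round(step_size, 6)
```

Halving LR 5 times: 1 / 2^5
`step_size` takes the values: 1.0 → 0.5 → 0.25 → 0.125 → 0.0625 → 0.03125

Answer: 0.03125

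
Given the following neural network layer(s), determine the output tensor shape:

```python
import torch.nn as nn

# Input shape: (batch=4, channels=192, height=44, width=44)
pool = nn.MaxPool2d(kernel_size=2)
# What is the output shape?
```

Input: (4, 192, 44, 44) -> Output: (4, 192, 22, 22)

Answer: (4, 192, 22, 22)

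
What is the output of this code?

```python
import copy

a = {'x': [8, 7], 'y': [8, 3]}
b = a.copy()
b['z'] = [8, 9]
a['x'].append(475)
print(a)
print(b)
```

Key concept: shallow copy of dict with mutable values.
Step by step:
`a = {'x': [8, 7], 'y': [8, 3]}` → a = {'x': [8, 7], 'y': [8, 3]}
`b = a.copy()` → b = {'x': [8, 7], 'y': [8, 3]}
`b['z'] = [8, 9]` → b = {'x': [8, 7], 'y': [8, 3], 'z': [8, 9]}
`a['x'].append(475)` → a = {'x': [8, 7, 475], 'y': [8, 3]}; b = {'x': [8, 7, 475], 'y': [8, 3], 'z': [8, 9]}
`print(a)` → prints {'x': [8, 7, 475], 'y': [8, 3]}
`print(b)` → prints {'x': [8, 7, 475], 'y': [8, 3], 'z': [8, 9]}

Answer:
{'x': [8, 7, 475], 'y': [8, 3]}
{'x': [8, 7, 475], 'y': [8, 3], 'z': [8, 9]}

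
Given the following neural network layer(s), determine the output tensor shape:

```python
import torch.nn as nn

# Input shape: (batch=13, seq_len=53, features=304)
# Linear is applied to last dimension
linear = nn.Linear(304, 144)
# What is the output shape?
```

Input: (13, 53, 304) -> Output: (13, 53, 144)

Answer: (13, 53, 144)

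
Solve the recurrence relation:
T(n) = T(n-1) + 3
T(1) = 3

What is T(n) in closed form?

Unrolling: T(n) = T(1) + 3·(n-1) = 3 + 3(n-1) = 3n.

Answer: T(n) = 3n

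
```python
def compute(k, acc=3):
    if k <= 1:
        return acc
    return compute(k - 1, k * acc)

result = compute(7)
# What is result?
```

Accumulator trace (n, acc): (7, 3) -> (6, 21) -> (5, 126) -> (4, 630) -> (3, 2520) -> (2, 7560) -> (1, 15120) -> return 15120

Answer: 15120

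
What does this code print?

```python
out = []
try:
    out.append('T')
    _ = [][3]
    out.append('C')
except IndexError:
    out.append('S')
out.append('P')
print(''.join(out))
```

Execution trace: 'T' (try body) → 'S' (except IndexError) → 'P' (after the try/except). Output: TSP

Answer: TSP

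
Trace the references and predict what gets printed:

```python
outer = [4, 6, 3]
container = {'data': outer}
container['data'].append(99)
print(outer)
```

Key concept: dict holds reference to list.
Step by step:
`outer = [4, 6, 3]` → outer = [4, 6, 3]
`container = {'data': outer}` → container = {'data': [4, 6, 3]}
`container['data'].append(99)` → outer = [4, 6, 3, 99]; container = {'data': [4, 6, 3, 99]}
`print(outer)` → prints [4, 6, 3, 99]

Answer: [4, 6, 3, 99]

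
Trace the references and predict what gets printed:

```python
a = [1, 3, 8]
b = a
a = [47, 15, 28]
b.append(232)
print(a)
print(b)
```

Key concept: rebinding vs mutation: a is rebound to a new list, b still points at the original.
Step by step:
`a = [1, 3, 8]` → a = [1, 3, 8]
`b = a` → b = [1, 3, 8] (same object as a)
`a = [47, 15, 28]` → a = [47, 15, 28]
`b.append(232)` → b = [1, 3, 8, 232]
`print(a)` → prints [47, 15, 28]
`print(b)` → prints [1, 3, 8, 232]

Answer:
[47, 15, 28]
[1, 3, 8, 232]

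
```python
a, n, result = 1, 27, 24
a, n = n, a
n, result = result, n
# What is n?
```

Trace:
`a, n, result = 1, 27, 24` → a = 1; n = 27; result = 24
`a, n = n, a` → a = 27; n = 1
`n, result = result, n` → n = 24; result = 1
So n = 24

Answer: 24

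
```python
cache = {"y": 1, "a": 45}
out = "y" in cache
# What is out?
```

Trace:
`cache = {"y": 1, "a": 45}` → cache = {'y': 1, 'a': 45}
`out = "y" in cache` → out = True
So out = True

Answer: True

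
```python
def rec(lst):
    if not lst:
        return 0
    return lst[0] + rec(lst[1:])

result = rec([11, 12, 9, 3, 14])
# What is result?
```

11 + 12 + 9 + 3 + 14 + 0 = 49

Answer: 49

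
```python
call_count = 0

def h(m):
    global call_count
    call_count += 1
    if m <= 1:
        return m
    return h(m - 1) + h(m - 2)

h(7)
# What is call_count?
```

Calls(m) = 1 + Calls(m-1) + Calls(m-2); Calls(0)=Calls(1)=1. For m=7 this gives 41.

Answer: 41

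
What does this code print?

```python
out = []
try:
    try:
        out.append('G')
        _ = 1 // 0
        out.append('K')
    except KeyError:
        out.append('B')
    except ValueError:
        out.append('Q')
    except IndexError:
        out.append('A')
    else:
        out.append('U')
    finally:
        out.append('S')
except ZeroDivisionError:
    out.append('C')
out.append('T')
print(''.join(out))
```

Execution trace: 'G' (try body) → 'S' (finally) → 'C' (outer except ZeroDivisionError) → 'T' (after the try/except). Output: GSCT

Answer: GSCT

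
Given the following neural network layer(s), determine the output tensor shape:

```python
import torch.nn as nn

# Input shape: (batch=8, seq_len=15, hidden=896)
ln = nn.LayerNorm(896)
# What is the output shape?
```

Input: (8, 15, 896) -> Output: (8, 15, 896)

Answer: (8, 15, 896)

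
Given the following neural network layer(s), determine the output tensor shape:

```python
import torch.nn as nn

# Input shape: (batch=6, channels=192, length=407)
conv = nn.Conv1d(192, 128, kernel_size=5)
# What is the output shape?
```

Input: (6, 192, 407) -> Output: (6, 128, 403)

Answer: (6, 128, 403)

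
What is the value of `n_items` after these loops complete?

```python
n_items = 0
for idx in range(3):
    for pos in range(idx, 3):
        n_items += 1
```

Upper triangle: 3 + 2 + ... + 1
`n_items` takes the values: 0 → 1 → 2 → 3 → 4 → 5 → 6

Answer: 6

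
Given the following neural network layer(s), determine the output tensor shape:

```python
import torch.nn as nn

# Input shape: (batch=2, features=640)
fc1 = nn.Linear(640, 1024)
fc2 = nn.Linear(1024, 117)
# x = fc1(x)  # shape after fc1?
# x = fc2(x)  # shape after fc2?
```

Input: (2, 640) -> after fc1: (2, 1024) -> Output: (2, 117)

Answer: (2, 117)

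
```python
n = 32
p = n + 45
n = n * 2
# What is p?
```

Trace:
`n = 32` → n = 32
`p = n + 45` → p = 77
`n = n * 2` → n = 64
So p = 77

Answer: 77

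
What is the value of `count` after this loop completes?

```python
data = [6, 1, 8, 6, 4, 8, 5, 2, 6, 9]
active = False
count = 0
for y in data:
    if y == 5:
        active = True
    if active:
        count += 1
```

Count elements after first 5 in [6, 1, 8, 6, 4, 8, 5, 2, 6, 9]
`count` takes the values: 0 → 1 → 2 → 3 → 4

Answer: 4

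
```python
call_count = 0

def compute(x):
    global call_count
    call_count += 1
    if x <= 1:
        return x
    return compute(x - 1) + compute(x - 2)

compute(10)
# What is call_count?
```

Calls(x) = 1 + Calls(x-1) + Calls(x-2); Calls(0)=Calls(1)=1. For x=10 this gives 177.

Answer: 177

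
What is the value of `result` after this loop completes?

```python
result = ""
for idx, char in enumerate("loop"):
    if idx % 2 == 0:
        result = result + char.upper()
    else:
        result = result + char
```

Uppercase even positions in 'loop'
`result` takes the values: "" → "L" → "Lo" → "LoO" → "LoOp"

Answer: "LoOp"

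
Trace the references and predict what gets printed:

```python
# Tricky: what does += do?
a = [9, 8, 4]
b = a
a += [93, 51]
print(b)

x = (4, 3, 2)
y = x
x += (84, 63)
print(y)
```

Key concept: += behavior differs for mutable vs immutable.
Step by step:
`a = [9, 8, 4]` → a = [9, 8, 4]
`b = a` → b = [9, 8, 4] (same object as a)
`a += [93, 51]` → a = [9, 8, 4, 93, 51] (same object as b); b = [9, 8, 4, 93, 51] (same object as a)
`print(b)` → prints [9, 8, 4, 93, 51]
`x = (4, 3, 2)` → x = (4, 3, 2)
`y = x` → y = (4, 3, 2)
`x += (84, 63)` → x = (4, 3, 2, 84, 63)
`print(y)` → prints (4, 3, 2)

Answer:
[9, 8, 4, 93, 51]
(4, 3, 2)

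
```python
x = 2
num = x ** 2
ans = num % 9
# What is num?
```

Trace:
`x = 2` → x = 2
`num = x ** 2` → num = 4
`ans = num % 9` → ans = 4
So num = 4

Answer: 4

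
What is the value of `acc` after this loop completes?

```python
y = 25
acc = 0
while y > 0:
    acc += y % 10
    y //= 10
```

Sum digits of 25
`acc` takes the values: 0 → 5 → 7

Answer: 7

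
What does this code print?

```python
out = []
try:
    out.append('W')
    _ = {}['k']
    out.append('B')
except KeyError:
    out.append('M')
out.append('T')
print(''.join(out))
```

Execution trace: 'W' (try body) → 'M' (except KeyError) → 'T' (after the try/except). Output: WMT

Answer: WMT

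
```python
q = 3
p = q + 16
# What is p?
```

Trace:
`q = 3` → q = 3
`p = q + 16` → p = 19
So p = 19

Answer: 19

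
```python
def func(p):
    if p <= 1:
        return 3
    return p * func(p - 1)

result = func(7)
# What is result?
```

func(7) = 7 * 6 * 5 * 4 * 3 * 2 * 3 = 15120

Answer: 15120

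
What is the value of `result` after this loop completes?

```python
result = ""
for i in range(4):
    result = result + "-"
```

Repeat '-' 4 times
`result` takes the values: "" → "-" → "--" → "---" → "----"

Answer: "----"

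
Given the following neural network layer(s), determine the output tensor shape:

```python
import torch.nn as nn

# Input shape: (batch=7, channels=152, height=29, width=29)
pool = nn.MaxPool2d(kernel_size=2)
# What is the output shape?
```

Input: (7, 152, 29, 29) -> Output: (7, 152, 14, 14)

Answer: (7, 152, 14, 14)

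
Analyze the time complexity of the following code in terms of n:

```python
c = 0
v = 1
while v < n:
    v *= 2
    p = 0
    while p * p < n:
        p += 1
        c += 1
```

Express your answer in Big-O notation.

Each loop level contributes: log n × √n. Multiplying the contributions gives O(√n log n).

Answer: O(√n log n)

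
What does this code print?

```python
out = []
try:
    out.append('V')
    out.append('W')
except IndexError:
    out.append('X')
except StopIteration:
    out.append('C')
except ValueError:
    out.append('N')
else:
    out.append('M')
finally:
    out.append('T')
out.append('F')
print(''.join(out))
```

Execution trace: 'V' (try body) → 'W' (try body, no exception) → 'M' (else) → 'T' (finally) → 'F' (after the try/except). Output: VWMTF

Answer: VWMTF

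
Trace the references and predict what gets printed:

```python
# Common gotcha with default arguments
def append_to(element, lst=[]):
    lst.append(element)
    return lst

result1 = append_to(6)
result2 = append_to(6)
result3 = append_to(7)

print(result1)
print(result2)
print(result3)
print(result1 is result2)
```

Key concept: mutable default argument gotcha.
Step by step:
`result1 = append_to(6)` → result1 = [6]
`result2 = append_to(6)` → result1 = [6, 6] (same object as result2); result2 = [6, 6] (same object as result1)
`result3 = append_to(7)` → result1 = [6, 6, 7] (same object as result2, result3); result2 = [6, 6, 7] (same object as result1, result3); result3 = [6, 6, 7] (same object as result1, result2)
`print(result1)` → prints [6, 6, 7]
`print(result2)` → prints [6, 6, 7]
`print(result3)` → prints [6, 6, 7]
`print(result1 is result2)` → prints True

Answer:
[6, 6, 7]
[6, 6, 7]
[6, 6, 7]
True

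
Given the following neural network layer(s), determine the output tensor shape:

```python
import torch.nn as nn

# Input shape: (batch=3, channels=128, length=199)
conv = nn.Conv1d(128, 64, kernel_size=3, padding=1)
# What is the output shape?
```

Input: (3, 128, 199) -> Output: (3, 64, 199)

Answer: (3, 64, 199)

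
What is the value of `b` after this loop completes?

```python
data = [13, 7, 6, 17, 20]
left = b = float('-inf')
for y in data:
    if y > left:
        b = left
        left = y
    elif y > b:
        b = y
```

Second largest (with repeats) in [13, 7, 6, 17, 20]
`b` takes the values: -inf → 7 → 13 → 17

Answer: 17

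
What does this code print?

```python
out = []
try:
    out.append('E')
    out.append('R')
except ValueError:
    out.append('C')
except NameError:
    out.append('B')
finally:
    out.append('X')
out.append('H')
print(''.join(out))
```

Execution trace: 'E' (try body) → 'R' (try body, no exception) → 'X' (finally) → 'H' (after the try/except). Output: ERXH

Answer: ERXH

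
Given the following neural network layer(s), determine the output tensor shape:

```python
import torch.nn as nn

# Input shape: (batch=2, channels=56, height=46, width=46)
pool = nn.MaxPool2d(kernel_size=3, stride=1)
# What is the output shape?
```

Input: (2, 56, 46, 46) -> Output: (2, 56, 44, 44)

Answer: (2, 56, 44, 44)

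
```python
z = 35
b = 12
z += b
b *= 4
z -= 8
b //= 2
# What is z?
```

Trace:
`z = 35` → z = 35
`b = 12` → b = 12
`z += b` → z = 47
`b *= 4` → b = 48
`z -= 8` → z = 39
`b //= 2` → b = 24
So z = 39

Answer: 39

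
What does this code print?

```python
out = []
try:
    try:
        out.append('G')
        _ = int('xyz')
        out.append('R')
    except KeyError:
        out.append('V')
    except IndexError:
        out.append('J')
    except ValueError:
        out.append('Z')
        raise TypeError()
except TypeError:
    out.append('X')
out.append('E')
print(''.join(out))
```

Execution trace: 'G' (inner try body) → 'Z' (inner except ValueError) → 'X' (outer except TypeError) → 'E' (after the try/except). Output: GZXE

Answer: GZXE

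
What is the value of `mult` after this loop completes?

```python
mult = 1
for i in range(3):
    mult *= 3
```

3^3 = 27
`mult` takes the values: 1 → 3 → 9 → 27

Answer: 27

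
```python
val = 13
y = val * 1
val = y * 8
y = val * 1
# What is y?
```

Trace:
`val = 13` → val = 13
`y = val * 1` → y = 13
`val = y * 8` → val = 104
`y = val * 1` → y = 104
So y = 104

Answer: 104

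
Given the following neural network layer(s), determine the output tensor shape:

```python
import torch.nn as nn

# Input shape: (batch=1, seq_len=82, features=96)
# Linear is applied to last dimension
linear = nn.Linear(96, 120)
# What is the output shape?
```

Input: (1, 82, 96) -> Output: (1, 82, 120)

Answer: (1, 82, 120)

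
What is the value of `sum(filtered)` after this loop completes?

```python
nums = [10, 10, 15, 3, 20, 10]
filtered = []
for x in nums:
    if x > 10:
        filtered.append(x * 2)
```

Sum of doubled values > 10
`filtered` takes the values: [] → [30] → [30, 40]
So `sum(filtered)` = 70

Answer: 70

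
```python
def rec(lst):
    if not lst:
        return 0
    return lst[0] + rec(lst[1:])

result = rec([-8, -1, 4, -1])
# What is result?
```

(-8) + (-1) + 4 + (-1) + 0 = -6

Answer: -6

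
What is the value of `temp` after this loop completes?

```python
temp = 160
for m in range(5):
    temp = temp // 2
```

Halve 5 times: 160 // 2^5 = 5
`temp` takes the values: 160 → 80 → 40 → 20 → 10 → 5

Answer: 5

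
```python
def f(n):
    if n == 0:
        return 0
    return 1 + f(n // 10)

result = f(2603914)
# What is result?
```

Count of digits of 2603914: 7

Answer: 7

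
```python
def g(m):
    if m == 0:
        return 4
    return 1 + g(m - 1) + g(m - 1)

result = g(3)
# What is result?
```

g(m) = 1 + 2·g(m-1), g(0)=4. Closed form: (4+1)·2^3 - 1 = 39.

Answer: 39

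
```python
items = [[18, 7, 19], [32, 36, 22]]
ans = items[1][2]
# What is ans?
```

Trace:
`items = [[18, 7, 19], [32, 36, 22]]` → items = [[18, 7, 19], [32, 36, 22]]
`ans = items[1][2]` → ans = 22
So ans = 22

Answer: 22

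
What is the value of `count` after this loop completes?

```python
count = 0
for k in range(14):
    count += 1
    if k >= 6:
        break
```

Loop breaks when k reaches 6, count is 7
`count` takes the values: 0 → 1 → 2 → 3 → 4 → 5 → 6 → 7

Answer: 7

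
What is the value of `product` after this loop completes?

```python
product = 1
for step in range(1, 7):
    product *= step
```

6! = 720
`product` takes the values: 1 → 2 → 6 → 24 → 120 → 720

Answer: 720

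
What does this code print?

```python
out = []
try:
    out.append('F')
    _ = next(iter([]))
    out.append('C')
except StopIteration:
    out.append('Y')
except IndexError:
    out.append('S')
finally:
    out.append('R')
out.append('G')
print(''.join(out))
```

Execution trace: 'F' (try body) → 'Y' (except StopIteration) → 'R' (finally) → 'G' (after the try/except). Output: FYRG

Answer: FYRG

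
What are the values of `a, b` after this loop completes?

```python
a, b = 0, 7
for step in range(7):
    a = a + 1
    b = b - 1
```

a goes 0→7, b goes 7→0
`a, b` takes the values: (0, 7) → (1, 7) → (1, 6) → (2, 6) → (2, 5) → (3, 5) → (3, 4) → (4, 4) → (4, 3) → (5, 3) → (5, 2) → (6, 2) → (6, 1) → (7, 1) → (7, 0)

Answer: 7, 0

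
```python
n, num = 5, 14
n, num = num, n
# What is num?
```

Trace:
`n, num = 5, 14` → n = 5; num = 14
`n, num = num, n` → n = 14; num = 5
So num = 5

Answer: 5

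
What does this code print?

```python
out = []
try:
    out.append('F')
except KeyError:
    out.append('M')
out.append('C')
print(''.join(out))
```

Execution trace: 'F' (try body, no exception) → 'C' (after the try/except). Output: FC

Answer: FC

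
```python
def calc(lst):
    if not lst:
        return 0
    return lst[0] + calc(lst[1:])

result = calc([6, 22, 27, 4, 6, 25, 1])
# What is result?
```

6 + 22 + 27 + 4 + 6 + 25 + 1 + 0 = 91

Answer: 91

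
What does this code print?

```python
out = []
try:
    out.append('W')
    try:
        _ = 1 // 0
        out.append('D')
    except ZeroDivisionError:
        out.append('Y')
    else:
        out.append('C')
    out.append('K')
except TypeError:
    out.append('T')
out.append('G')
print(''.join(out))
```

Execution trace: 'W' (try body) → 'Y' (inner except ZeroDivisionError) → 'K' (try body, no exception) → 'G' (after the try/except). Output: WYKG

Answer: WYKG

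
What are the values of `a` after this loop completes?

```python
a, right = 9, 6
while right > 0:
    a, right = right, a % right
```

GCD of 9 and 6
`a` takes the values: 9 → 6 → 3

Answer: 3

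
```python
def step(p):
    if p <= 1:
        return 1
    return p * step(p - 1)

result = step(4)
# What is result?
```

step(4) = 4 * 3 * 2 * 1 = 24

Answer: 24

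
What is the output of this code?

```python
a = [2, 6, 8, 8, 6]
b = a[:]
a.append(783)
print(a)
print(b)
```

Key concept: slice [:] creates copy.
Step by step:
`a = [2, 6, 8, 8, 6]` → a = [2, 6, 8, 8, 6]
`b = a[:]` → b = [2, 6, 8, 8, 6]
`a.append(783)` → a = [2, 6, 8, 8, 6, 783]
`print(a)` → prints [2, 6, 8, 8, 6, 783]
`print(b)` → prints [2, 6, 8, 8, 6]

Answer:
[2, 6, 8, 8, 6, 783]
[2, 6, 8, 8, 6]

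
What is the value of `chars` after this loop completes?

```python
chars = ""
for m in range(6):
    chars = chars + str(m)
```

Concatenate digits 0 to 5
`chars` takes the values: "" → "0" → "01" → "012" → "0123" → "01234" → "012345"

Answer: "012345"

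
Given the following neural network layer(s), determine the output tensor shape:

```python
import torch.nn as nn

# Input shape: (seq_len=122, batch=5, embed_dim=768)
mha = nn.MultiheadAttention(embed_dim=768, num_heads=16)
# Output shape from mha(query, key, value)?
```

Input: (122, 5, 768) -> Output: (122, 5, 768)

Answer: (122, 5, 768)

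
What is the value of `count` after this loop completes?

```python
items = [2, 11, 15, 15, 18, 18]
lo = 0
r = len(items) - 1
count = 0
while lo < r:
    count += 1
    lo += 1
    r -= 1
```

Iterations until pointers meet (list length 6)
`count` takes the values: 0 → 1 → 2 → 3

Answer: 3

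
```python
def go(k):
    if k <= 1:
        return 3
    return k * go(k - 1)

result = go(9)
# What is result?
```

go(9) = 9 * 8 * 7 * 6 * 5 * 4 * 3 * 2 * 3 = 1088640

Answer: 1088640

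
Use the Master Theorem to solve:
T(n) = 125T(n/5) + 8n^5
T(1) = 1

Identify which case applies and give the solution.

a=125, b=5, f(n)=8n^5. log_5(125) = 3. Since c=5 > 3 and the regularity condition holds (125(n/5)^5 = (125/5^5)n^5 with 125/5^5 < 1), Case 3 applies: T(n) = Θ(f(n)) = O(n^5).

Answer: O(n^5) - Case 3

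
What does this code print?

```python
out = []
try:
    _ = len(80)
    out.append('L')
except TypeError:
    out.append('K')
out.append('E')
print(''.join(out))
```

Execution trace: 'K' (except TypeError) → 'E' (after the try/except). Output: KE

Answer: KE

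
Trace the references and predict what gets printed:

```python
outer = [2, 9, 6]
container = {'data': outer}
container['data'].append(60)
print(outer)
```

Key concept: dict holds reference to list.
Step by step:
`outer = [2, 9, 6]` → outer = [2, 9, 6]
`container = {'data': outer}` → container = {'data': [2, 9, 6]}
`container['data'].append(60)` → outer = [2, 9, 6, 60]; container = {'data': [2, 9, 6, 60]}
`print(outer)` → prints [2, 9, 6, 60]

Answer: [2, 9, 6, 60]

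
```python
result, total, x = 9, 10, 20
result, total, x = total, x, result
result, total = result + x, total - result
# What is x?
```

Trace:
`result, total, x = 9, 10, 20` → result = 9; total = 10; x = 20
`result, total, x = total, x, result` → result = 10; total = 20; x = 9
`result, total = result + x, total - result` → result = 19; total = 10
So x = 9

Answer: 9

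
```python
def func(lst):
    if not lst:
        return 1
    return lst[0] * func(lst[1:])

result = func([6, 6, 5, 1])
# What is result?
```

Product over [6, 6, 5, 1] = 6 * 6 * 5 * 1 = 180

Answer: 180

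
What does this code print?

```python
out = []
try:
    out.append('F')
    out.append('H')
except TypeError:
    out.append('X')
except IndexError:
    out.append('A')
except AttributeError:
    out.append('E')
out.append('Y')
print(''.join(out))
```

Execution trace: 'F' (try body) → 'H' (try body, no exception) → 'Y' (after the try/except). Output: FHY

Answer: FHY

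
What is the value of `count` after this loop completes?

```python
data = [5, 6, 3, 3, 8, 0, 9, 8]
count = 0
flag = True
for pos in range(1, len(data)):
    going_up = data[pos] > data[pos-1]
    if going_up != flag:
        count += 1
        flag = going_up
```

Count direction changes in [5, 6, 3, 3, 8, 0, 9, 8]
`count` takes the values: 0 → 1 → 2 → 3 → 4 → 5

Answer: 5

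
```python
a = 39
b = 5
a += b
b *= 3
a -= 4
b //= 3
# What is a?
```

Trace:
`a = 39` → a = 39
`b = 5` → b = 5
`a += b` → a = 44
`b *= 3` → b = 15
`a -= 4` → a = 40
`b //= 3` → b = 5
So a = 40

Answer: 40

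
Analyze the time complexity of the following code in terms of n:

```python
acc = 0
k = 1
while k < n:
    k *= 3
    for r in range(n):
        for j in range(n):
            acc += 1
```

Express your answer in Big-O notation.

Each loop level contributes: log n × n × n. Multiplying the contributions gives O(n^2 log n).

Answer: O(n^2 log n)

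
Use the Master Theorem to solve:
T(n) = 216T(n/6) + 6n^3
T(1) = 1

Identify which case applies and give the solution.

a=216, b=6, f(n)=6n^3. log_6(216) = 3. Since c=3 = 3, Case 2 applies: T(n) = Θ(n^log_b(a) · log n) = O(n^3 log n).

Answer: O(n^3 log n) - Case 2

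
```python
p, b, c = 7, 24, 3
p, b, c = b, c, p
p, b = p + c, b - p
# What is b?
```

Trace:
`p, b, c = 7, 24, 3` → p = 7; b = 24; c = 3
`p, b, c = b, c, p` → p = 24; b = 3; c = 7
`p, b = p + c, b - p` → p = 31; b = -21
So b = -21

Answer: -21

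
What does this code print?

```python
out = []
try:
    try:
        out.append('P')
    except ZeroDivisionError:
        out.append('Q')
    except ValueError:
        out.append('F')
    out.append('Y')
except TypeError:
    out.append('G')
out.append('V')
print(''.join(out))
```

Execution trace: 'P' (inner try body, no exception) → 'Y' (try body, no exception) → 'V' (after the try/except). Output: PYV

Answer: PYV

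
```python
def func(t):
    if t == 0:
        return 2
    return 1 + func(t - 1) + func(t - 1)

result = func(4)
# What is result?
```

func(t) = 1 + 2·func(t-1), func(0)=2. Closed form: (2+1)·2^4 - 1 = 47.

Answer: 47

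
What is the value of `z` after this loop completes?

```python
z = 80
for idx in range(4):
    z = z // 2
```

Halve 4 times: 80 // 2^4 = 5
`z` takes the values: 80 → 40 → 20 → 10 → 5

Answer: 5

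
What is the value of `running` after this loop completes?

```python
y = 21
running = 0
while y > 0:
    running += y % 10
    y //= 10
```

Sum digits of 21
`running` takes the values: 0 → 1 → 3

Answer: 3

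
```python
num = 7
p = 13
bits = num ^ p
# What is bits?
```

Trace:
`num = 7` → num = 7
`p = 13` → p = 13
`bits = num ^ p` → bits = 10
So bits = 10

Answer: 10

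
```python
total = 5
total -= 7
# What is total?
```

Trace:
`total = 5` → total = 5
`total -= 7` → total = -2
So total = -2

Answer: -2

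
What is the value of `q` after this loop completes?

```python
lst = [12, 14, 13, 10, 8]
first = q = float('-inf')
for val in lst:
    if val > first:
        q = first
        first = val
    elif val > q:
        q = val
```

Second largest (with repeats) in [12, 14, 13, 10, 8]
`q` takes the values: -inf → 12 → 13

Answer: 13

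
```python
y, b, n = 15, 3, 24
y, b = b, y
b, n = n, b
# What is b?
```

Trace:
`y, b, n = 15, 3, 24` → y = 15; b = 3; n = 24
`y, b = b, y` → y = 3; b = 15
`b, n = n, b` → b = 24; n = 15
So b = 24

Answer: 24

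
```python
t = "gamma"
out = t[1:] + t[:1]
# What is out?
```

Trace:
`t = "gamma"` → t = 'gamma'
`out = t[1:] + t[:1]` → out = 'ammag'
So out = 'ammag'

Answer: 'ammag'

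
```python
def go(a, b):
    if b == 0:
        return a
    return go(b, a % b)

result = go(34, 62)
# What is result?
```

go(34, 62) -> go(62, 34) -> go(34, 28) -> go(28, 6) -> go(6, 4) -> go(4, 2) -> go(2, 0) -> 2

Answer: 2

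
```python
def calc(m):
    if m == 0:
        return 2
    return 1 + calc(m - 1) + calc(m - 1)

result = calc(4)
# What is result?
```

calc(m) = 1 + 2·calc(m-1), calc(0)=2. Closed form: (2+1)·2^4 - 1 = 47.

Answer: 47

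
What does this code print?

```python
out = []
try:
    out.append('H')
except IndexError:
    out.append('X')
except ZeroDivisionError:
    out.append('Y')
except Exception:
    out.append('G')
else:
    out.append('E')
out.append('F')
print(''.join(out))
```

Execution trace: 'H' (try body, no exception) → 'E' (else) → 'F' (after the try/except). Output: HEF

Answer: HEF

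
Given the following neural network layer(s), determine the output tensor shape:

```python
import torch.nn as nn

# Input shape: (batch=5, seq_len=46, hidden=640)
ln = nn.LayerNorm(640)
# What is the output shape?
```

Input: (5, 46, 640) -> Output: (5, 46, 640)

Answer: (5, 46, 640)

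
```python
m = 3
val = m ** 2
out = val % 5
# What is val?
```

Trace:
`m = 3` → m = 3
`val = m ** 2` → val = 9
`out = val % 5` → out = 4
So val = 9

Answer: 9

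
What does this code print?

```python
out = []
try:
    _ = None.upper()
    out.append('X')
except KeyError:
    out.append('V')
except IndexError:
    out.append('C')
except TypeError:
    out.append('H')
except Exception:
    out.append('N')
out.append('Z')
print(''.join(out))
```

Execution trace: 'N' (except Exception) → 'Z' (after the try/except). Output: NZ

Answer: NZ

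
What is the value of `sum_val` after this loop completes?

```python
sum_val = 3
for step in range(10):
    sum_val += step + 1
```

Start at 3, add 1 to 10 = 58
`sum_val` takes the values: 3 → 4 → 6 → 9 → 13 → 18 → 24 → 31 → 39 → 48 → 58

Answer: 58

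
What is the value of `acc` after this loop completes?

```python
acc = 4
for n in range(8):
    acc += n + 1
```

Start at 4, add 1 to 8 = 40
`acc` takes the values: 4 → 5 → 7 → 10 → 14 → 19 → 25 → 32 → 40

Answer: 40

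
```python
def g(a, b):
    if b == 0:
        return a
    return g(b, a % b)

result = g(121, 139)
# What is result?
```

g(121, 139) -> g(139, 121) -> g(121, 18) -> g(18, 13) -> g(13, 5) -> g(5, 3) -> g(3, 2) -> g(2, 1) -> g(1, 0) -> 1

Answer: 1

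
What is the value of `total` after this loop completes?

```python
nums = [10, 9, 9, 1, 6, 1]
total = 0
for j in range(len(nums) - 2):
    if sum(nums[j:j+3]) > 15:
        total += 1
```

Count windows with sum > 15
`total` takes the values: 0 → 1 → 2 → 3

Answer: 3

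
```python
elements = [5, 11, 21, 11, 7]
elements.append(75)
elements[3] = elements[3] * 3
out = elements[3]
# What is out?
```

Trace:
`elements = [5, 11, 21, 11, 7]` → elements = [5, 11, 21, 11, 7]
`elements.append(75)` → elements = [5, 11, 21, 11, 7, 75]
`elements[3] = elements[3] * 3` → elements = [5, 11, 21, 33, 7, 75]
`out = elements[3]` → out = 33
So out = 33

Answer: 33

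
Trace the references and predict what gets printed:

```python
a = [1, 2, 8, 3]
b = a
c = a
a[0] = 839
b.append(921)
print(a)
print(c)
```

Key concept: multiple aliases.
Step by step:
`a = [1, 2, 8, 3]` → a = [1, 2, 8, 3]
`b = a` → b = [1, 2, 8, 3] (same object as a)
`c = a` → c = [1, 2, 8, 3] (same object as a, b)
`a[0] = 839` → a = [839, 2, 8, 3] (same object as b, c); b = [839, 2, 8, 3] (same object as a, c); c = [839, 2, 8, 3] (same object as a, b)
`b.append(921)` → a = [839, 2, 8, 3, 921] (same object as b, c); b = [839, 2, 8, 3, 921] (same object as a, c); c = [839, 2, 8, 3, 921] (same object as a, b)
`print(a)` → prints [839, 2, 8, 3, 921]
`print(c)` → prints [839, 2, 8, 3, 921]

Answer:
[839, 2, 8, 3, 921]
[839, 2, 8, 3, 921]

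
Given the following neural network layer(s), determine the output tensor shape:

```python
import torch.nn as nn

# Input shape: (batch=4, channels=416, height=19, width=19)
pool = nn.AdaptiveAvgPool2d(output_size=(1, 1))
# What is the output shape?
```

Input: (4, 416, 19, 19) -> Output: (4, 416, 1, 1)

Answer: (4, 416, 1, 1)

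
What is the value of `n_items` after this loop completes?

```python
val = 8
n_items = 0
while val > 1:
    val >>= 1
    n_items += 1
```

Count right shifts until 1
`n_items` takes the values: 0 → 1 → 2 → 3

Answer: 3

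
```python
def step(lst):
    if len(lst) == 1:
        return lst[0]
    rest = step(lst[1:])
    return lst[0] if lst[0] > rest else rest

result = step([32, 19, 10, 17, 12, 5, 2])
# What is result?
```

Recursive max over [32, 19, 10, 17, 12, 5, 2] = 32

Answer: 32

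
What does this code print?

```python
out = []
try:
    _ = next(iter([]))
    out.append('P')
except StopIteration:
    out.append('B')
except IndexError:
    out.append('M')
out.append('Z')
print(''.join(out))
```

Execution trace: 'B' (except StopIteration) → 'Z' (after the try/except). Output: BZ

Answer: BZ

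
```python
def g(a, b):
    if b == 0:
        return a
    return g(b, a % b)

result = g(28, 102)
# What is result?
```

g(28, 102) -> g(102, 28) -> g(28, 18) -> g(18, 10) -> g(10, 8) -> g(8, 2) -> g(2, 0) -> 2

Answer: 2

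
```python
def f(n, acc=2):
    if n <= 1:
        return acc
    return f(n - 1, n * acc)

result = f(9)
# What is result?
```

Accumulator trace (n, acc): (9, 2) -> (8, 18) -> (7, 144) -> (6, 1008) -> (5, 6048) -> (4, 30240) -> (3, 120960) -> (2, 362880) -> (1, 725760) -> return 725760

Answer: 725760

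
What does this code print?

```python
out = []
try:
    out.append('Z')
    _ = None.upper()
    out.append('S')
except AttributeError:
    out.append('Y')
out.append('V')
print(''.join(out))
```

Execution trace: 'Z' (try body) → 'Y' (except AttributeError) → 'V' (after the try/except). Output: ZYV

Answer: ZYV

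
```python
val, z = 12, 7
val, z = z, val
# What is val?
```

Trace:
`val, z = 12, 7` → val = 12; z = 7
`val, z = z, val` → val = 7; z = 12
So val = 7

Answer: 7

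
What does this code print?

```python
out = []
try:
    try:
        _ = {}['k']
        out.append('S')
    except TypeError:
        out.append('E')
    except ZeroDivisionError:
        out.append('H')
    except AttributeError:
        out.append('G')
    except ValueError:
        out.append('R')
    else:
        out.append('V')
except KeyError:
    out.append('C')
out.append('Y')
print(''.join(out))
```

Execution trace: 'C' (outer except KeyError) → 'Y' (after the try/except). Output: CY

Answer: CY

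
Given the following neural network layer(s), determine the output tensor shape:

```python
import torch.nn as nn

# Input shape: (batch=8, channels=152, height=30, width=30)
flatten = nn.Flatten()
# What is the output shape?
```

Input: (8, 152, 30, 30) -> Output: (8, 136800)

Answer: (8, 136800)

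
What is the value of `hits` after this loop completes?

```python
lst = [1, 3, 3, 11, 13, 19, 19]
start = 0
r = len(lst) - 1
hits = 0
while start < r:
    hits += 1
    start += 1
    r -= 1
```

Iterations until pointers meet (list length 7)
`hits` takes the values: 0 → 1 → 2 → 3

Answer: 3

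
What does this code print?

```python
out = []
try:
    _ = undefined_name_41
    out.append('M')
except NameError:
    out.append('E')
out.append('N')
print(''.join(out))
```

Execution trace: 'E' (except NameError) → 'N' (after the try/except). Output: EN

Answer: EN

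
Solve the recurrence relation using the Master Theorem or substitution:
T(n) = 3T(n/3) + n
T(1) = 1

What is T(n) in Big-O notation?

By Master Theorem: a=3, b=3, f(n)=n. Since log_3(3) = 1 and f(n) = Θ(n^1), Case 2 applies. T(n) = O(n log n).

Answer: O(n log n)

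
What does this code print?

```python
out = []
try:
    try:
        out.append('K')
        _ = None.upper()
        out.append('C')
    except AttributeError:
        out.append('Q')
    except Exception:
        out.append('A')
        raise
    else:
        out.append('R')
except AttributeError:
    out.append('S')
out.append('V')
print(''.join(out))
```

Execution trace: 'K' (inner try body) → 'Q' (inner except AttributeError) → 'V' (after the try/except). Output: KQV

Answer: KQV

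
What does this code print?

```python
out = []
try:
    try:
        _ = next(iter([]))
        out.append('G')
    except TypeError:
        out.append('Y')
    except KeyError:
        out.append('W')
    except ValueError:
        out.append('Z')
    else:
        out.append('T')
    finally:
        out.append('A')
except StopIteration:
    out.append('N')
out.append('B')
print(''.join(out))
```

Execution trace: 'A' (inner finally) → 'N' (outer except StopIteration) → 'B' (after the try/except). Output: ANB

Answer: ANB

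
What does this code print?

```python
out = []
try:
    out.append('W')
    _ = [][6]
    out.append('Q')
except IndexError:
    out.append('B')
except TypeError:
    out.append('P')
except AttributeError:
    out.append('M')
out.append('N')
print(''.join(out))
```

Execution trace: 'W' (try body) → 'B' (except IndexError) → 'N' (after the try/except). Output: WBN

Answer: WBN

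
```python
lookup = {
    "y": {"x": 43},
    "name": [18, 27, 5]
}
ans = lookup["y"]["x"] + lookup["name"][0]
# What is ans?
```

Trace:
`lookup = { ...` → lookup = {'y': {'x': 43}, 'name': [18, 27, 5]}
`ans = lookup["y"]["x"] + lookup["name"][0]` → ans = 61
So ans = 61

Answer: 61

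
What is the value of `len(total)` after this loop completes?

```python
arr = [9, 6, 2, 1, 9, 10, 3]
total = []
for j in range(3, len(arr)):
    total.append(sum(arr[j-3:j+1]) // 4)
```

Number of 4-element averages
`total` takes the values: [] → [4] → [4, 4] → [4, 4, 5] → [4, 4, 5, 5]
So `len(total)` = 4

Answer: 4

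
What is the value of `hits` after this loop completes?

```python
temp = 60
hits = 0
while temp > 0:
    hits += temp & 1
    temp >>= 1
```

Count set bits in 60 (binary: 0b111100)
`hits` takes the values: 0 → 1 → 2 → 3 → 4

Answer: 4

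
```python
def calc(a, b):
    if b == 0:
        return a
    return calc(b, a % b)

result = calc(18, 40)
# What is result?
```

calc(18, 40) -> calc(40, 18) -> calc(18, 4) -> calc(4, 2) -> calc(2, 0) -> 2

Answer: 2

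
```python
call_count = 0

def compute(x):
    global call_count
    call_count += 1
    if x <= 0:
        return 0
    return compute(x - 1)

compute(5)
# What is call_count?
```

Linear recursion stepping by 1: 6 calls from x=5 down to ≤0.

Answer: 6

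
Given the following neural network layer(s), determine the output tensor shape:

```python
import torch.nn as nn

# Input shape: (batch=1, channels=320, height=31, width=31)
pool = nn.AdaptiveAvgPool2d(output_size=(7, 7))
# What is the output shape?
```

Input: (1, 320, 31, 31) -> Output: (1, 320, 7, 7)

Answer: (1, 320, 7, 7)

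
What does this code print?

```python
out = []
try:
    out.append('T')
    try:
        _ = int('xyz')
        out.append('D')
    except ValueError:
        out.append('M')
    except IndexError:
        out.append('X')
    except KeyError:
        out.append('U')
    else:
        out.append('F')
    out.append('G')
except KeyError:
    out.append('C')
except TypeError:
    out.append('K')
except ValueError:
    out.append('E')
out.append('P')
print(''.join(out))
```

Execution trace: 'T' (try body) → 'M' (inner except ValueError) → 'G' (try body, no exception) → 'P' (after the try/except). Output: TMGP

Answer: TMGP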